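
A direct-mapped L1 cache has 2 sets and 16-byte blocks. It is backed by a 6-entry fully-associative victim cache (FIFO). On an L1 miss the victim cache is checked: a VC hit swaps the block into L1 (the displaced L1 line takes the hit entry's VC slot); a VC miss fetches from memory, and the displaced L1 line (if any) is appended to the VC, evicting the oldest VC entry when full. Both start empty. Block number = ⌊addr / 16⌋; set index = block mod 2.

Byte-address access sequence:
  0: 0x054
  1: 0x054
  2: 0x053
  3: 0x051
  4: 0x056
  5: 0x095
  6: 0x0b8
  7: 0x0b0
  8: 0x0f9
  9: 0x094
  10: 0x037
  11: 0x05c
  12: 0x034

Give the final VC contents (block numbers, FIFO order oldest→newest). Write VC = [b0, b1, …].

VC = [5, 15, 11, 9]

  [0] addr=0x54 blk=5 s=1: MISS | VC []
  [1] addr=0x54 blk=5 s=1: L1-HIT | VC []
  [2] addr=0x53 blk=5 s=1: L1-HIT | VC []
  [3] addr=0x51 blk=5 s=1: L1-HIT | VC []
  [4] addr=0x56 blk=5 s=1: L1-HIT | VC []
  [5] addr=0x95 blk=9 s=1: MISS | VC [5]
  [6] addr=0xb8 blk=11 s=1: MISS | VC [5, 9]
  [7] addr=0xb0 blk=11 s=1: L1-HIT | VC [5, 9]
  [8] addr=0xf9 blk=15 s=1: MISS | VC [5, 9, 11]
  [9] addr=0x94 blk=9 s=1: VC-HIT | VC [5, 15, 11]
  [10] addr=0x37 blk=3 s=1: MISS | VC [5, 15, 11, 9]
  [11] addr=0x5c blk=5 s=1: VC-HIT | VC [3, 15, 11, 9]
  [12] addr=0x34 blk=3 s=1: VC-HIT | VC [5, 15, 11, 9]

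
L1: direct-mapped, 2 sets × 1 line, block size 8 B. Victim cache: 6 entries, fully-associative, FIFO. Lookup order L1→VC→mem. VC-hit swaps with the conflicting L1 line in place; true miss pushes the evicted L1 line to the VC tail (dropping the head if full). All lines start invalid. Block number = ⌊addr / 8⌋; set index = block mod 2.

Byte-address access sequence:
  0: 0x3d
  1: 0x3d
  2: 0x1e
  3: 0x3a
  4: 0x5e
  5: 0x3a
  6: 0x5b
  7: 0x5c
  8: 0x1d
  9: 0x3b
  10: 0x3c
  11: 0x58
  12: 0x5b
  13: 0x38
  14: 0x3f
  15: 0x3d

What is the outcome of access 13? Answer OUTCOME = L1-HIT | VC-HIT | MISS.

OUTCOME = VC-HIT

#0 0x3d→b7/s1 MISS; vc=[]
#1 0x3d→b7/s1 L1-HIT; vc=[]
#2 0x1e→b3/s1 MISS; vc=[7]
#3 0x3a→b7/s1 VC-HIT; vc=[3]
#4 0x5e→b11/s1 MISS; vc=[3,7]
#5 0x3a→b7/s1 VC-HIT; vc=[3,11]
#6 0x5b→b11/s1 VC-HIT; vc=[3,7]
#7 0x5c→b11/s1 L1-HIT; vc=[3,7]
#8 0x1d→b3/s1 VC-HIT; vc=[11,7]
#9 0x3b→b7/s1 VC-HIT; vc=[11,3]
#10 0x3c→b7/s1 L1-HIT; vc=[11,3]
#11 0x58→b11/s1 VC-HIT; vc=[7,3]
#12 0x5b→b11/s1 L1-HIT; vc=[7,3]
#13 0x38→b7/s1 VC-HIT; vc=[11,3]
#14 0x3f→b7/s1 L1-HIT; vc=[11,3]
#15 0x3d→b7/s1 L1-HIT; vc=[11,3]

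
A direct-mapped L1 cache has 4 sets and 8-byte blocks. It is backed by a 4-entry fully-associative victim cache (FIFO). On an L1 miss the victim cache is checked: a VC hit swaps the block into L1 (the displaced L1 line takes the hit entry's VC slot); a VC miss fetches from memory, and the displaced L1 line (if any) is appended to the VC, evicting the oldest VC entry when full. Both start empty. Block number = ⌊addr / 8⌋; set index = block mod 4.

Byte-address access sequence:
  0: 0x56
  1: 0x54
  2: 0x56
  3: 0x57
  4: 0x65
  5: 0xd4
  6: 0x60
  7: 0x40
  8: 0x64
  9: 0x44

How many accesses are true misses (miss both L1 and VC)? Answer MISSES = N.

MISSES = 4

0: 0x56 (blk 10, set 2) → MISS  vc=[]
1: 0x54 (blk 10, set 2) → L1-HIT  vc=[]
2: 0x56 (blk 10, set 2) → L1-HIT  vc=[]
3: 0x57 (blk 10, set 2) → L1-HIT  vc=[]
4: 0x65 (blk 12, set 0) → MISS  vc=[]
5: 0xd4 (blk 26, set 2) → MISS  vc=[10]
6: 0x60 (blk 12, set 0) → L1-HIT  vc=[10]
7: 0x40 (blk 8, set 0) → MISS  vc=[10, 12]
8: 0x64 (blk 12, set 0) → VC-HIT  vc=[10, 8]
9: 0x44 (blk 8, set 0) → VC-HIT  vc=[10, 12]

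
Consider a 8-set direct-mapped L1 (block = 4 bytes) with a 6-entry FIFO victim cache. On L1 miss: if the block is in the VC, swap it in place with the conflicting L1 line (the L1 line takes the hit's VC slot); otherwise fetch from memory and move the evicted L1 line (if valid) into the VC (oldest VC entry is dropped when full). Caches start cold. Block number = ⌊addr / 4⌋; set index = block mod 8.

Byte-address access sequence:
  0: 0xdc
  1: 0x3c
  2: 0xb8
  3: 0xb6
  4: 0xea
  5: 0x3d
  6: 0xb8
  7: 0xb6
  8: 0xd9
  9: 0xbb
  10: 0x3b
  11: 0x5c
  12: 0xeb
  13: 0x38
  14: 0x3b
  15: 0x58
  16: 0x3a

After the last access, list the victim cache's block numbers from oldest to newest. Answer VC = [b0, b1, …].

VC = [55, 54, 46, 15, 22]

  [0] addr=0xdc blk=55 s=7: MISS | VC []
  [1] addr=0x3c blk=15 s=7: MISS | VC [55]
  [2] addr=0xb8 blk=46 s=6: MISS | VC [55]
  [3] addr=0xb6 blk=45 s=5: MISS | VC [55]
  [4] addr=0xea blk=58 s=2: MISS | VC [55]
  [5] addr=0x3d blk=15 s=7: L1-HIT | VC [55]
  [6] addr=0xb8 blk=46 s=6: L1-HIT | VC [55]
  [7] addr=0xb6 blk=45 s=5: L1-HIT | VC [55]
  [8] addr=0xd9 blk=54 s=6: MISS | VC [55, 46]
  [9] addr=0xbb blk=46 s=6: VC-HIT | VC [55, 54]
  [10] addr=0x3b blk=14 s=6: MISS | VC [55, 54, 46]
  [11] addr=0x5c blk=23 s=7: MISS | VC [55, 54, 46, 15]
  [12] addr=0xeb blk=58 s=2: L1-HIT | VC [55, 54, 46, 15]
  [13] addr=0x38 blk=14 s=6: L1-HIT | VC [55, 54, 46, 15]
  [14] addr=0x3b blk=14 s=6: L1-HIT | VC [55, 54, 46, 15]
  [15] addr=0x58 blk=22 s=6: MISS | VC [55, 54, 46, 15, 14]
  [16] addr=0x3a blk=14 s=6: VC-HIT | VC [55, 54, 46, 15, 22]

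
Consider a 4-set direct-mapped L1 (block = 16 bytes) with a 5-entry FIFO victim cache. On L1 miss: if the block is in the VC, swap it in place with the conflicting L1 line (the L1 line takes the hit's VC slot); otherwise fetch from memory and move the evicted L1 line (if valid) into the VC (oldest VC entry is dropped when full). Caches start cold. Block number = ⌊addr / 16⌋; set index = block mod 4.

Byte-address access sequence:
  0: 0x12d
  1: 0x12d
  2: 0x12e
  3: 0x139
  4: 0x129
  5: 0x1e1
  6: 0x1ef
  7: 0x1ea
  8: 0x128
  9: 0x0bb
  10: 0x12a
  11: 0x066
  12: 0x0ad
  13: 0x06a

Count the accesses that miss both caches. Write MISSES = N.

  [0] addr=0x12d blk=18 s=2: MISS | VC []
  [1] addr=0x12d blk=18 s=2: L1-HIT | VC []
  [2] addr=0x12e blk=18 s=2: L1-HIT | VC []
  [3] addr=0x139 blk=19 s=3: MISS | VC []
  [4] addr=0x129 blk=18 s=2: L1-HIT | VC []
  [5] addr=0x1e1 blk=30 s=2: MISS | VC [18]
  [6] addr=0x1ef blk=30 s=2: L1-HIT | VC [18]
  [7] addr=0x1ea blk=30 s=2: L1-HIT | VC [18]
  [8] addr=0x128 blk=18 s=2: VC-HIT | VC [30]
  [9] addr=0xbb blk=11 s=3: MISS | VC [30, 19]
  [10] addr=0x12a blk=18 s=2: L1-HIT | VC [30, 19]
  [11] addr=0x66 blk=6 s=2: MISS | VC [30, 19, 18]
  [12] addr=0xad blk=10 s=2: MISS | VC [30, 19, 18, 6]
  [13] addr=0x6a blk=6 s=2: VC-HIT | VC [30, 19, 18, 10]

MISSES = 6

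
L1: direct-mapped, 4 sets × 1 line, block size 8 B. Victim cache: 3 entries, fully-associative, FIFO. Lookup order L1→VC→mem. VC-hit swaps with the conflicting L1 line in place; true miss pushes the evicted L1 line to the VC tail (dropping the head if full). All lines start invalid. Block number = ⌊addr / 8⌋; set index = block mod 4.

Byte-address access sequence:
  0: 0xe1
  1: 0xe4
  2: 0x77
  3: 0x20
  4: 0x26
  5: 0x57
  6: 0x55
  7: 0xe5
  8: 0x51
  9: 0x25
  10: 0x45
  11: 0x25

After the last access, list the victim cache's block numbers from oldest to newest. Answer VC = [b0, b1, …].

VC = [28, 14, 8]

#0 0xe1→b28/s0 MISS; vc=[]
#1 0xe4→b28/s0 L1-HIT; vc=[]
#2 0x77→b14/s2 MISS; vc=[]
#3 0x20→b4/s0 MISS; vc=[28]
#4 0x26→b4/s0 L1-HIT; vc=[28]
#5 0x57→b10/s2 MISS; vc=[28,14]
#6 0x55→b10/s2 L1-HIT; vc=[28,14]
#7 0xe5→b28/s0 VC-HIT; vc=[4,14]
#8 0x51→b10/s2 L1-HIT; vc=[4,14]
#9 0x25→b4/s0 VC-HIT; vc=[28,14]
#10 0x45→b8/s0 MISS; vc=[28,14,4]
#11 0x25→b4/s0 VC-HIT; vc=[28,14,8]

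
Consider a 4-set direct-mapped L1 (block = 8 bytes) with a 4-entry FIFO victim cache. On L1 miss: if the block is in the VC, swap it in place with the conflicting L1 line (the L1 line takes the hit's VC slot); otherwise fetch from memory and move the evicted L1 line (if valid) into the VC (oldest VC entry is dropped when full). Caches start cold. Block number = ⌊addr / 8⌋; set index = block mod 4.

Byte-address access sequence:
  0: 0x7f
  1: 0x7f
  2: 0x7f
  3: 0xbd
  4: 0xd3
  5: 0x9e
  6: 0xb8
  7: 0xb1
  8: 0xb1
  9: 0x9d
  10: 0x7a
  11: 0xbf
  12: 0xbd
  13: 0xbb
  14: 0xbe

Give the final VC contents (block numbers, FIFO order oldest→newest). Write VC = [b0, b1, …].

VC = [19, 15, 26]

0: 0x7f (blk 15, set 3) → MISS  vc=[]
1: 0x7f (blk 15, set 3) → L1-HIT  vc=[]
2: 0x7f (blk 15, set 3) → L1-HIT  vc=[]
3: 0xbd (blk 23, set 3) → MISS  vc=[15]
4: 0xd3 (blk 26, set 2) → MISS  vc=[15]
5: 0x9e (blk 19, set 3) → MISS  vc=[15, 23]
6: 0xb8 (blk 23, set 3) → VC-HIT  vc=[15, 19]
7: 0xb1 (blk 22, set 2) → MISS  vc=[15, 19, 26]
8: 0xb1 (blk 22, set 2) → L1-HIT  vc=[15, 19, 26]
9: 0x9d (blk 19, set 3) → VC-HIT  vc=[15, 23, 26]
10: 0x7a (blk 15, set 3) → VC-HIT  vc=[19, 23, 26]
11: 0xbf (blk 23, set 3) → VC-HIT  vc=[19, 15, 26]
12: 0xbd (blk 23, set 3) → L1-HIT  vc=[19, 15, 26]
13: 0xbb (blk 23, set 3) → L1-HIT  vc=[19, 15, 26]
14: 0xbe (blk 23, set 3) → L1-HIT  vc=[19, 15, 26]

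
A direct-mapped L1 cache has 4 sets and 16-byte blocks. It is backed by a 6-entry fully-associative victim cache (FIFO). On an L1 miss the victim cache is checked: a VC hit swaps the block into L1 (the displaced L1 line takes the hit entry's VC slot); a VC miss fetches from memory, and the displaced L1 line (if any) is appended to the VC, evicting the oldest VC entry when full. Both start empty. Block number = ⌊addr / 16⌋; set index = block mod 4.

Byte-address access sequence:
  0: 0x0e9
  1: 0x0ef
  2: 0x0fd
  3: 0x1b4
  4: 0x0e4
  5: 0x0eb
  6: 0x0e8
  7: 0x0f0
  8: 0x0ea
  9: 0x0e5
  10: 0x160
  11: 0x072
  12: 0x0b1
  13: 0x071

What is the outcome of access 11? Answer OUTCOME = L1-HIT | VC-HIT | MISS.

OUTCOME = MISS

#0 0xe9→b14/s2 MISS; vc=[]
#1 0xef→b14/s2 L1-HIT; vc=[]
#2 0xfd→b15/s3 MISS; vc=[]
#3 0x1b4→b27/s3 MISS; vc=[15]
#4 0xe4→b14/s2 L1-HIT; vc=[15]
#5 0xeb→b14/s2 L1-HIT; vc=[15]
#6 0xe8→b14/s2 L1-HIT; vc=[15]
#7 0xf0→b15/s3 VC-HIT; vc=[27]
#8 0xea→b14/s2 L1-HIT; vc=[27]
#9 0xe5→b14/s2 L1-HIT; vc=[27]
#10 0x160→b22/s2 MISS; vc=[27,14]
#11 0x72→b7/s3 MISS; vc=[27,14,15]
#12 0xb1→b11/s3 MISS; vc=[27,14,15,7]
#13 0x71→b7/s3 VC-HIT; vc=[27,14,15,11]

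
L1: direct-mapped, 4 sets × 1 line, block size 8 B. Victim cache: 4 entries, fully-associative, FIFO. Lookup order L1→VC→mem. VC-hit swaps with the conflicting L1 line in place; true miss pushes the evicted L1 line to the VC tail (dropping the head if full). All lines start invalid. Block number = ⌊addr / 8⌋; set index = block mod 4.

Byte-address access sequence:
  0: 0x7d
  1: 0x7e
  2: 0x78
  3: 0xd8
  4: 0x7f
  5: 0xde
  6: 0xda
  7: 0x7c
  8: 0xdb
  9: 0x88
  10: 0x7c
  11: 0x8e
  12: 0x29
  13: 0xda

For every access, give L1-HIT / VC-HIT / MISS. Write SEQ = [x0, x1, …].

SEQ = [MISS, L1-HIT, L1-HIT, MISS, VC-HIT, VC-HIT, L1-HIT, VC-HIT, VC-HIT, MISS, VC-HIT, L1-HIT, MISS, VC-HIT]

#0 0x7d→b15/s3 MISS; vc=[]
#1 0x7e→b15/s3 L1-HIT; vc=[]
#2 0x78→b15/s3 L1-HIT; vc=[]
#3 0xd8→b27/s3 MISS; vc=[15]
#4 0x7f→b15/s3 VC-HIT; vc=[27]
#5 0xde→b27/s3 VC-HIT; vc=[15]
#6 0xda→b27/s3 L1-HIT; vc=[15]
#7 0x7c→b15/s3 VC-HIT; vc=[27]
#8 0xdb→b27/s3 VC-HIT; vc=[15]
#9 0x88→b17/s1 MISS; vc=[15]
#10 0x7c→b15/s3 VC-HIT; vc=[27]
#11 0x8e→b17/s1 L1-HIT; vc=[27]
#12 0x29→b5/s1 MISS; vc=[27,17]
#13 0xda→b27/s3 VC-HIT; vc=[15,17]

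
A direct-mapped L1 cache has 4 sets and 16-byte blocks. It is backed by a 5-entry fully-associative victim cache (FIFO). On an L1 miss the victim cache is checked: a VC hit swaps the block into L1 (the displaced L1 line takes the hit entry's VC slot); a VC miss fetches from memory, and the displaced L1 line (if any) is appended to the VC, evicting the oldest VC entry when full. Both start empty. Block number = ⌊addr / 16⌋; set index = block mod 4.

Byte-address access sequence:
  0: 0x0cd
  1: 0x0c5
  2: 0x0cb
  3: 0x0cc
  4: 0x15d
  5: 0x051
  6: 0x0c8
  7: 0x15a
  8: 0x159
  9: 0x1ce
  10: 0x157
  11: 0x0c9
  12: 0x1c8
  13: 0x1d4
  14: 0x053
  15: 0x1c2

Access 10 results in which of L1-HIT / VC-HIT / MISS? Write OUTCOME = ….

#0 0xcd→b12/s0 MISS; vc=[]
#1 0xc5→b12/s0 L1-HIT; vc=[]
#2 0xcb→b12/s0 L1-HIT; vc=[]
#3 0xcc→b12/s0 L1-HIT; vc=[]
#4 0x15d→b21/s1 MISS; vc=[]
#5 0x51→b5/s1 MISS; vc=[21]
#6 0xc8→b12/s0 L1-HIT; vc=[21]
#7 0x15a→b21/s1 VC-HIT; vc=[5]
#8 0x159→b21/s1 L1-HIT; vc=[5]
#9 0x1ce→b28/s0 MISS; vc=[5,12]
#10 0x157→b21/s1 L1-HIT; vc=[5,12]
#11 0xc9→b12/s0 VC-HIT; vc=[5,28]
#12 0x1c8→b28/s0 VC-HIT; vc=[5,12]
#13 0x1d4→b29/s1 MISS; vc=[5,12,21]
#14 0x53→b5/s1 VC-HIT; vc=[29,12,21]
#15 0x1c2→b28/s0 L1-HIT; vc=[29,12,21]

OUTCOME = L1-HIT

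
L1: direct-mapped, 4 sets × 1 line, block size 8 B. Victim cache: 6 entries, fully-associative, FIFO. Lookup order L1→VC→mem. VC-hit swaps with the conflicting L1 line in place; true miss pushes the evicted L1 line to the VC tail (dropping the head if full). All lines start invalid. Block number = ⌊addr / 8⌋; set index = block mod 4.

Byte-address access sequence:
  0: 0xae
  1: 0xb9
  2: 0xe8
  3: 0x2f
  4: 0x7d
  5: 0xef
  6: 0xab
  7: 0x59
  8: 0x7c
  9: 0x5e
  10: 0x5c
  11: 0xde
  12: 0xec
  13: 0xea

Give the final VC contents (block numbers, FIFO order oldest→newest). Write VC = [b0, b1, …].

#0 0xae→b21/s1 MISS; vc=[]
#1 0xb9→b23/s3 MISS; vc=[]
#2 0xe8→b29/s1 MISS; vc=[21]
#3 0x2f→b5/s1 MISS; vc=[21,29]
#4 0x7d→b15/s3 MISS; vc=[21,29,23]
#5 0xef→b29/s1 VC-HIT; vc=[21,5,23]
#6 0xab→b21/s1 VC-HIT; vc=[29,5,23]
#7 0x59→b11/s3 MISS; vc=[29,5,23,15]
#8 0x7c→b15/s3 VC-HIT; vc=[29,5,23,11]
#9 0x5e→b11/s3 VC-HIT; vc=[29,5,23,15]
#10 0x5c→b11/s3 L1-HIT; vc=[29,5,23,15]
#11 0xde→b27/s3 MISS; vc=[29,5,23,15,11]
#12 0xec→b29/s1 VC-HIT; vc=[21,5,23,15,11]
#13 0xea→b29/s1 L1-HIT; vc=[21,5,23,15,11]

VC = [21, 5, 23, 15, 11]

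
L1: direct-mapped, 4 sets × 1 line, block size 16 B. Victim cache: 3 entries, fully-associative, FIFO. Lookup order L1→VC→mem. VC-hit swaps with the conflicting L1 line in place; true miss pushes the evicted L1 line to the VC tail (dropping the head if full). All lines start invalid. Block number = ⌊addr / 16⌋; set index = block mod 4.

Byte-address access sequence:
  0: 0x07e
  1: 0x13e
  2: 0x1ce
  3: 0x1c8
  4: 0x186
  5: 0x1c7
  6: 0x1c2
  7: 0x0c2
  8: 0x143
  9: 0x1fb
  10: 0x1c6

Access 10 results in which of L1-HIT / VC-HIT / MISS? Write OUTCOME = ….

#0 0x7e→b7/s3 MISS; vc=[]
#1 0x13e→b19/s3 MISS; vc=[7]
#2 0x1ce→b28/s0 MISS; vc=[7]
#3 0x1c8→b28/s0 L1-HIT; vc=[7]
#4 0x186→b24/s0 MISS; vc=[7,28]
#5 0x1c7→b28/s0 VC-HIT; vc=[7,24]
#6 0x1c2→b28/s0 L1-HIT; vc=[7,24]
#7 0xc2→b12/s0 MISS; vc=[7,24,28]
#8 0x143→b20/s0 MISS; vc=[24,28,12]
#9 0x1fb→b31/s3 MISS; vc=[28,12,19]
#10 0x1c6→b28/s0 VC-HIT; vc=[20,12,19]

OUTCOME = VC-HIT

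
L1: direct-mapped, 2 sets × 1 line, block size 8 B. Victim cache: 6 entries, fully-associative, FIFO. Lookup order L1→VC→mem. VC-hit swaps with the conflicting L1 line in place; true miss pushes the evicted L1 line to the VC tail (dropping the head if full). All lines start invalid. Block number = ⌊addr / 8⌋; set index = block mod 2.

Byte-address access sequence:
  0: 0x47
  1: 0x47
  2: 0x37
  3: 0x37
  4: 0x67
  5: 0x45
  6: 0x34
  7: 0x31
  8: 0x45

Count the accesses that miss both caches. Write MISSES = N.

  [0] addr=0x47 blk=8 s=0: MISS | VC []
  [1] addr=0x47 blk=8 s=0: L1-HIT | VC []
  [2] addr=0x37 blk=6 s=0: MISS | VC [8]
  [3] addr=0x37 blk=6 s=0: L1-HIT | VC [8]
  [4] addr=0x67 blk=12 s=0: MISS | VC [8, 6]
  [5] addr=0x45 blk=8 s=0: VC-HIT | VC [12, 6]
  [6] addr=0x34 blk=6 s=0: VC-HIT | VC [12, 8]
  [7] addr=0x31 blk=6 s=0: L1-HIT | VC [12, 8]
  [8] addr=0x45 blk=8 s=0: VC-HIT | VC [12, 6]

MISSES = 3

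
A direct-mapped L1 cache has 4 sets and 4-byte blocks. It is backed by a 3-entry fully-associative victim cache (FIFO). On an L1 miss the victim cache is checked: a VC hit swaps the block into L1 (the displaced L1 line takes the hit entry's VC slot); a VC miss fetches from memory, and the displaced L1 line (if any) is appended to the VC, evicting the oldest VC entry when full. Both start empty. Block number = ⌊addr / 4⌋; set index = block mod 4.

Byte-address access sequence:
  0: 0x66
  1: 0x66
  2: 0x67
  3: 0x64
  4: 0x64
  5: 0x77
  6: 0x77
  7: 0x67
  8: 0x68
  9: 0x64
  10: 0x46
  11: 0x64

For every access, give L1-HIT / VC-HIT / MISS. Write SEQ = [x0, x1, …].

SEQ = [MISS, L1-HIT, L1-HIT, L1-HIT, L1-HIT, MISS, L1-HIT, VC-HIT, MISS, L1-HIT, MISS, VC-HIT]

0: 0x66 (blk 25, set 1) → MISS  vc=[]
1: 0x66 (blk 25, set 1) → L1-HIT  vc=[]
2: 0x67 (blk 25, set 1) → L1-HIT  vc=[]
3: 0x64 (blk 25, set 1) → L1-HIT  vc=[]
4: 0x64 (blk 25, set 1) → L1-HIT  vc=[]
5: 0x77 (blk 29, set 1) → MISS  vc=[25]
6: 0x77 (blk 29, set 1) → L1-HIT  vc=[25]
7: 0x67 (blk 25, set 1) → VC-HIT  vc=[29]
8: 0x68 (blk 26, set 2) → MISS  vc=[29]
9: 0x64 (blk 25, set 1) → L1-HIT  vc=[29]
10: 0x46 (blk 17, set 1) → MISS  vc=[29, 25]
11: 0x64 (blk 25, set 1) → VC-HIT  vc=[29, 17]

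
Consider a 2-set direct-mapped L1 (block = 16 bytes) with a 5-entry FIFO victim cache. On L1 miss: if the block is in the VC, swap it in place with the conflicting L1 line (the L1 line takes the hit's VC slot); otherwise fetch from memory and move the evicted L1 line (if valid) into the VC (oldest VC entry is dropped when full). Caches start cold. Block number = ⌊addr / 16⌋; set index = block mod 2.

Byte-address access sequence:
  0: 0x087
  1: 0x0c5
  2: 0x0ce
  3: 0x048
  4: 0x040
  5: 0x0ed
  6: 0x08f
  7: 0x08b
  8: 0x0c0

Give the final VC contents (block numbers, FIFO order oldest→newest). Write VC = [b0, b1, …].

VC = [14, 8, 4]

#0 0x87→b8/s0 MISS; vc=[]
#1 0xc5→b12/s0 MISS; vc=[8]
#2 0xce→b12/s0 L1-HIT; vc=[8]
#3 0x48→b4/s0 MISS; vc=[8,12]
#4 0x40→b4/s0 L1-HIT; vc=[8,12]
#5 0xed→b14/s0 MISS; vc=[8,12,4]
#6 0x8f→b8/s0 VC-HIT; vc=[14,12,4]
#7 0x8b→b8/s0 L1-HIT; vc=[14,12,4]
#8 0xc0→b12/s0 VC-HIT; vc=[14,8,4]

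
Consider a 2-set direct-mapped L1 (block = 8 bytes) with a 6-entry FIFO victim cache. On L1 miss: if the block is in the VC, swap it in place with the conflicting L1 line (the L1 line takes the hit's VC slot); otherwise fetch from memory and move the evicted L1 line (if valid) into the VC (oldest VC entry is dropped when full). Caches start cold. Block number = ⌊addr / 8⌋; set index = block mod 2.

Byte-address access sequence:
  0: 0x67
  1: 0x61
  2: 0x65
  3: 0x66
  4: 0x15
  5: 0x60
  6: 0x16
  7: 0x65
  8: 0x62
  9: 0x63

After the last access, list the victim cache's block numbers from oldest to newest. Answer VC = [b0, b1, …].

0: 0x67 (blk 12, set 0) → MISS  vc=[]
1: 0x61 (blk 12, set 0) → L1-HIT  vc=[]
2: 0x65 (blk 12, set 0) → L1-HIT  vc=[]
3: 0x66 (blk 12, set 0) → L1-HIT  vc=[]
4: 0x15 (blk 2, set 0) → MISS  vc=[12]
5: 0x60 (blk 12, set 0) → VC-HIT  vc=[2]
6: 0x16 (blk 2, set 0) → VC-HIT  vc=[12]
7: 0x65 (blk 12, set 0) → VC-HIT  vc=[2]
8: 0x62 (blk 12, set 0) → L1-HIT  vc=[2]
9: 0x63 (blk 12, set 0) → L1-HIT  vc=[2]

VC = [2]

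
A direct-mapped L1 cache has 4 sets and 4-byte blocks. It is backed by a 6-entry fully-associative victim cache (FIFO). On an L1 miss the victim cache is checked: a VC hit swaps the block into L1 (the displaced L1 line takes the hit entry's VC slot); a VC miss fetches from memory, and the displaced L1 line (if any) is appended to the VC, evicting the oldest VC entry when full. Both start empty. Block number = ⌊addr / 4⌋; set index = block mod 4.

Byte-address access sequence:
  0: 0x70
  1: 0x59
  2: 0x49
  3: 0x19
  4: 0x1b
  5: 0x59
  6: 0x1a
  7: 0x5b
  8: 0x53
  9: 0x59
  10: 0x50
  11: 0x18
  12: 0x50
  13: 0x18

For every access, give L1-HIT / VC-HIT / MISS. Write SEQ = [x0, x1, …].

  [0] addr=0x70 blk=28 s=0: MISS | VC []
  [1] addr=0x59 blk=22 s=2: MISS | VC []
  [2] addr=0x49 blk=18 s=2: MISS | VC [22]
  [3] addr=0x19 blk=6 s=2: MISS | VC [22, 18]
  [4] addr=0x1b blk=6 s=2: L1-HIT | VC [22, 18]
  [5] addr=0x59 blk=22 s=2: VC-HIT | VC [6, 18]
  [6] addr=0x1a blk=6 s=2: VC-HIT | VC [22, 18]
  [7] addr=0x5b blk=22 s=2: VC-HIT | VC [6, 18]
  [8] addr=0x53 blk=20 s=0: MISS | VC [6, 18, 28]
  [9] addr=0x59 blk=22 s=2: L1-HIT | VC [6, 18, 28]
  [10] addr=0x50 blk=20 s=0: L1-HIT | VC [6, 18, 28]
  [11] addr=0x18 blk=6 s=2: VC-HIT | VC [22, 18, 28]
  [12] addr=0x50 blk=20 s=0: L1-HIT | VC [22, 18, 28]
  [13] addr=0x18 blk=6 s=2: L1-HIT | VC [22, 18, 28]

SEQ = [MISS, MISS, MISS, MISS, L1-HIT, VC-HIT, VC-HIT, VC-HIT, MISS, L1-HIT, L1-HIT, VC-HIT, L1-HIT, L1-HIT]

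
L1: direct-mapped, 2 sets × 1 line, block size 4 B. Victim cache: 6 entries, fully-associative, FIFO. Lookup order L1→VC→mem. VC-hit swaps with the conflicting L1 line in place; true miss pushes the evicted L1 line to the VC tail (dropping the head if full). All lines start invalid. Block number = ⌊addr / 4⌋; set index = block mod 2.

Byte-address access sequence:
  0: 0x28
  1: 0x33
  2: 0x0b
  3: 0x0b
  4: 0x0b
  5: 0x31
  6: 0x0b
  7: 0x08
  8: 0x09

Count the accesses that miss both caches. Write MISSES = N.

0: 0x28 (blk 10, set 0) → MISS  vc=[]
1: 0x33 (blk 12, set 0) → MISS  vc=[10]
2: 0xb (blk 2, set 0) → MISS  vc=[10, 12]
3: 0xb (blk 2, set 0) → L1-HIT  vc=[10, 12]
4: 0xb (blk 2, set 0) → L1-HIT  vc=[10, 12]
5: 0x31 (blk 12, set 0) → VC-HIT  vc=[10, 2]
6: 0xb (blk 2, set 0) → VC-HIT  vc=[10, 12]
7: 0x8 (blk 2, set 0) → L1-HIT  vc=[10, 12]
8: 0x9 (blk 2, set 0) → L1-HIT  vc=[10, 12]

MISSES = 3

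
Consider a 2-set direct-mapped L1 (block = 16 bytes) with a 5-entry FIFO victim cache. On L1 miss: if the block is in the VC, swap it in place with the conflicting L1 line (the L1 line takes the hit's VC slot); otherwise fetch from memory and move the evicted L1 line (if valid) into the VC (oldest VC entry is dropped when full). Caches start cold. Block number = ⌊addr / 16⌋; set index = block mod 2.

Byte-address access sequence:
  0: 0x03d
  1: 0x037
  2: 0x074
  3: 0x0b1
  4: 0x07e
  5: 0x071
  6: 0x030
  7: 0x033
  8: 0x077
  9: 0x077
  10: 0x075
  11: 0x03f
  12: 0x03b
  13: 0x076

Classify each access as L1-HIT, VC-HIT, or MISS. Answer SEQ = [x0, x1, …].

SEQ = [MISS, L1-HIT, MISS, MISS, VC-HIT, L1-HIT, VC-HIT, L1-HIT, VC-HIT, L1-HIT, L1-HIT, VC-HIT, L1-HIT, VC-HIT]

0: 0x3d (blk 3, set 1) → MISS  vc=[]
1: 0x37 (blk 3, set 1) → L1-HIT  vc=[]
2: 0x74 (blk 7, set 1) → MISS  vc=[3]
3: 0xb1 (blk 11, set 1) → MISS  vc=[3, 7]
4: 0x7e (blk 7, set 1) → VC-HIT  vc=[3, 11]
5: 0x71 (blk 7, set 1) → L1-HIT  vc=[3, 11]
6: 0x30 (blk 3, set 1) → VC-HIT  vc=[7, 11]
7: 0x33 (blk 3, set 1) → L1-HIT  vc=[7, 11]
8: 0x77 (blk 7, set 1) → VC-HIT  vc=[3, 11]
9: 0x77 (blk 7, set 1) → L1-HIT  vc=[3, 11]
10: 0x75 (blk 7, set 1) → L1-HIT  vc=[3, 11]
11: 0x3f (blk 3, set 1) → VC-HIT  vc=[7, 11]
12: 0x3b (blk 3, set 1) → L1-HIT  vc=[7, 11]
13: 0x76 (blk 7, set 1) → VC-HIT  vc=[3, 11]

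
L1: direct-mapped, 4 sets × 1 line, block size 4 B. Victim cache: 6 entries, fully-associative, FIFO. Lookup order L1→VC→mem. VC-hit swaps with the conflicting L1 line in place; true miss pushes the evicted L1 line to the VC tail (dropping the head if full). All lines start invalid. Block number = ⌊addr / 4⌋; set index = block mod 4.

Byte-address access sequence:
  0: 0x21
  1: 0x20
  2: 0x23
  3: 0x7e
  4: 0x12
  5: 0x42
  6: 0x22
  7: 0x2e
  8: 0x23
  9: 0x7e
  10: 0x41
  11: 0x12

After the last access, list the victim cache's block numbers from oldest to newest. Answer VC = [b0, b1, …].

VC = [8, 16, 11]

  [0] addr=0x21 blk=8 s=0: MISS | VC []
  [1] addr=0x20 blk=8 s=0: L1-HIT | VC []
  [2] addr=0x23 blk=8 s=0: L1-HIT | VC []
  [3] addr=0x7e blk=31 s=3: MISS | VC []
  [4] addr=0x12 blk=4 s=0: MISS | VC [8]
  [5] addr=0x42 blk=16 s=0: MISS | VC [8, 4]
  [6] addr=0x22 blk=8 s=0: VC-HIT | VC [16, 4]
  [7] addr=0x2e blk=11 s=3: MISS | VC [16, 4, 31]
  [8] addr=0x23 blk=8 s=0: L1-HIT | VC [16, 4, 31]
  [9] addr=0x7e blk=31 s=3: VC-HIT | VC [16, 4, 11]
  [10] addr=0x41 blk=16 s=0: VC-HIT | VC [8, 4, 11]
  [11] addr=0x12 blk=4 s=0: VC-HIT | VC [8, 16, 11]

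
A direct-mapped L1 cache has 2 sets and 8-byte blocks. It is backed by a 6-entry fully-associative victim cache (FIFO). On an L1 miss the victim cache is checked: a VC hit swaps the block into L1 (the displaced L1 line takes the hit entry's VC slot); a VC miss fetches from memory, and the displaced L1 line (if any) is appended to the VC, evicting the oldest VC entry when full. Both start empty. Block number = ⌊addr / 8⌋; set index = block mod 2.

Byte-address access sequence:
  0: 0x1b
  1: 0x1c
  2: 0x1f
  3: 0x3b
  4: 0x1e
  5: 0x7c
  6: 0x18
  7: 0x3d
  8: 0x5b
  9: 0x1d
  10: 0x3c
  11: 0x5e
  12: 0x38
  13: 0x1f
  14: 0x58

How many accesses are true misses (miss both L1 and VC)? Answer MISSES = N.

  [0] addr=0x1b blk=3 s=1: MISS | VC []
  [1] addr=0x1c blk=3 s=1: L1-HIT | VC []
  [2] addr=0x1f blk=3 s=1: L1-HIT | VC []
  [3] addr=0x3b blk=7 s=1: MISS | VC [3]
  [4] addr=0x1e blk=3 s=1: VC-HIT | VC [7]
  [5] addr=0x7c blk=15 s=1: MISS | VC [7, 3]
  [6] addr=0x18 blk=3 s=1: VC-HIT | VC [7, 15]
  [7] addr=0x3d blk=7 s=1: VC-HIT | VC [3, 15]
  [8] addr=0x5b blk=11 s=1: MISS | VC [3, 15, 7]
  [9] addr=0x1d blk=3 s=1: VC-HIT | VC [11, 15, 7]
  [10] addr=0x3c blk=7 s=1: VC-HIT | VC [11, 15, 3]
  [11] addr=0x5e blk=11 s=1: VC-HIT | VC [7, 15, 3]
  [12] addr=0x38 blk=7 s=1: VC-HIT | VC [11, 15, 3]
  [13] addr=0x1f blk=3 s=1: VC-HIT | VC [11, 15, 7]
  [14] addr=0x58 blk=11 s=1: VC-HIT | VC [3, 15, 7]

MISSES = 4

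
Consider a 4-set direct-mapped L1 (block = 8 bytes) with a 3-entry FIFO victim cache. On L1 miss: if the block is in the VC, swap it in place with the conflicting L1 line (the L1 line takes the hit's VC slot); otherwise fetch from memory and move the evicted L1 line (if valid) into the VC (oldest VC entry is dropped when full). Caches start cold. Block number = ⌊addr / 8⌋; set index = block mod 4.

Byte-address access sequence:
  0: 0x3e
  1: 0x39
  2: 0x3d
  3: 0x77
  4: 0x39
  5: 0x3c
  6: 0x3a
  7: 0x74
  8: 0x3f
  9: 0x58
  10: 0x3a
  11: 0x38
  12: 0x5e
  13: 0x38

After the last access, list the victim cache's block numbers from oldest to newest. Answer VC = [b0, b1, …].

0: 0x3e (blk 7, set 3) → MISS  vc=[]
1: 0x39 (blk 7, set 3) → L1-HIT  vc=[]
2: 0x3d (blk 7, set 3) → L1-HIT  vc=[]
3: 0x77 (blk 14, set 2) → MISS  vc=[]
4: 0x39 (blk 7, set 3) → L1-HIT  vc=[]
5: 0x3c (blk 7, set 3) → L1-HIT  vc=[]
6: 0x3a (blk 7, set 3) → L1-HIT  vc=[]
7: 0x74 (blk 14, set 2) → L1-HIT  vc=[]
8: 0x3f (blk 7, set 3) → L1-HIT  vc=[]
9: 0x58 (blk 11, set 3) → MISS  vc=[7]
10: 0x3a (blk 7, set 3) → VC-HIT  vc=[11]
11: 0x38 (blk 7, set 3) → L1-HIT  vc=[11]
12: 0x5e (blk 11, set 3) → VC-HIT  vc=[7]
13: 0x38 (blk 7, set 3) → VC-HIT  vc=[11]

VC = [11]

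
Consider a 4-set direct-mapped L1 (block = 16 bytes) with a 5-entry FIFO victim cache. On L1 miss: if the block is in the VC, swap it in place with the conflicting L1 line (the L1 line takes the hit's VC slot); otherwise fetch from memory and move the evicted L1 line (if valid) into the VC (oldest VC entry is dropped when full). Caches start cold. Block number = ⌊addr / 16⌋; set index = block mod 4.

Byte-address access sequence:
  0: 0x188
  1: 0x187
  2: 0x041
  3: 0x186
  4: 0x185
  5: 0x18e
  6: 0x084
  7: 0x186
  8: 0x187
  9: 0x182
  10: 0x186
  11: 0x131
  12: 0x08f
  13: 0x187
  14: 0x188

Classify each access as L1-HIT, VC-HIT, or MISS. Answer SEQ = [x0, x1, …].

  [0] addr=0x188 blk=24 s=0: MISS | VC []
  [1] addr=0x187 blk=24 s=0: L1-HIT | VC []
  [2] addr=0x41 blk=4 s=0: MISS | VC [24]
  [3] addr=0x186 blk=24 s=0: VC-HIT | VC [4]
  [4] addr=0x185 blk=24 s=0: L1-HIT | VC [4]
  [5] addr=0x18e blk=24 s=0: L1-HIT | VC [4]
  [6] addr=0x84 blk=8 s=0: MISS | VC [4, 24]
  [7] addr=0x186 blk=24 s=0: VC-HIT | VC [4, 8]
  [8] addr=0x187 blk=24 s=0: L1-HIT | VC [4, 8]
  [9] addr=0x182 blk=24 s=0: L1-HIT | VC [4, 8]
  [10] addr=0x186 blk=24 s=0: L1-HIT | VC [4, 8]
  [11] addr=0x131 blk=19 s=3: MISS | VC [4, 8]
  [12] addr=0x8f blk=8 s=0: VC-HIT | VC [4, 24]
  [13] addr=0x187 blk=24 s=0: VC-HIT | VC [4, 8]
  [14] addr=0x188 blk=24 s=0: L1-HIT | VC [4, 8]

SEQ = [MISS, L1-HIT, MISS, VC-HIT, L1-HIT, L1-HIT, MISS, VC-HIT, L1-HIT, L1-HIT, L1-HIT, MISS, VC-HIT, VC-HIT, L1-HIT]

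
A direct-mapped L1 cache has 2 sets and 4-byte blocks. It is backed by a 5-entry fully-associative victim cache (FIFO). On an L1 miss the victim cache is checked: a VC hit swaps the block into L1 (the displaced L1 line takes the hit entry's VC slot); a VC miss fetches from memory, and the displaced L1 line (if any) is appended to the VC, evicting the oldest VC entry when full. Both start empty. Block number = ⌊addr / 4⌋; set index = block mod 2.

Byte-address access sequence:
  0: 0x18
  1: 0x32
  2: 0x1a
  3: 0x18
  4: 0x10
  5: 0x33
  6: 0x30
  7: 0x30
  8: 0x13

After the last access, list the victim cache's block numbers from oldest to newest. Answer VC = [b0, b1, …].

VC = [12, 6]

#0 0x18→b6/s0 MISS; vc=[]
#1 0x32→b12/s0 MISS; vc=[6]
#2 0x1a→b6/s0 VC-HIT; vc=[12]
#3 0x18→b6/s0 L1-HIT; vc=[12]
#4 0x10→b4/s0 MISS; vc=[12,6]
#5 0x33→b12/s0 VC-HIT; vc=[4,6]
#6 0x30→b12/s0 L1-HIT; vc=[4,6]
#7 0x30→b12/s0 L1-HIT; vc=[4,6]
#8 0x13→b4/s0 VC-HIT; vc=[12,6]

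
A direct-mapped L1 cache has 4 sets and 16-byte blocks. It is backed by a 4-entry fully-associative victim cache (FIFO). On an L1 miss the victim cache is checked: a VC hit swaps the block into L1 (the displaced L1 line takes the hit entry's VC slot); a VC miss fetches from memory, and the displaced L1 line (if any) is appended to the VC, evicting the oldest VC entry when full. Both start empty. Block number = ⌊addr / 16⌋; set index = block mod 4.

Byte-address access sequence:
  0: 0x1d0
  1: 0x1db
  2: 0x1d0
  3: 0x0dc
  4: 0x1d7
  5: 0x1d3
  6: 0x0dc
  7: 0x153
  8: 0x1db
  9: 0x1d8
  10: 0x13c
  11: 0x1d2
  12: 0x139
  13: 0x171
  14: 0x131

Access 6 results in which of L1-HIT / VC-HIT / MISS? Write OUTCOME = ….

OUTCOME = VC-HIT

#0 0x1d0→b29/s1 MISS; vc=[]
#1 0x1db→b29/s1 L1-HIT; vc=[]
#2 0x1d0→b29/s1 L1-HIT; vc=[]
#3 0xdc→b13/s1 MISS; vc=[29]
#4 0x1d7→b29/s1 VC-HIT; vc=[13]
#5 0x1d3→b29/s1 L1-HIT; vc=[13]
#6 0xdc→b13/s1 VC-HIT; vc=[29]
#7 0x153→b21/s1 MISS; vc=[29,13]
#8 0x1db→b29/s1 VC-HIT; vc=[21,13]
#9 0x1d8→b29/s1 L1-HIT; vc=[21,13]
#10 0x13c→b19/s3 MISS; vc=[21,13]
#11 0x1d2→b29/s1 L1-HIT; vc=[21,13]
#12 0x139→b19/s3 L1-HIT; vc=[21,13]
#13 0x171→b23/s3 MISS; vc=[21,13,19]
#14 0x131→b19/s3 VC-HIT; vc=[21,13,23]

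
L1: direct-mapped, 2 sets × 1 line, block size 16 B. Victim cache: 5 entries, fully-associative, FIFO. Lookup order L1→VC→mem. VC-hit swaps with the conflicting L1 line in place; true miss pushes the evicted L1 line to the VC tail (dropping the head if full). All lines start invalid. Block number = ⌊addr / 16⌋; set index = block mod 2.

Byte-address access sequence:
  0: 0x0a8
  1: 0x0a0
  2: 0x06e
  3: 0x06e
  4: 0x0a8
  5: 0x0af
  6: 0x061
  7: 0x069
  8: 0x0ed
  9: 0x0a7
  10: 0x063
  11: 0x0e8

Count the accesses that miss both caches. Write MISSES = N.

  [0] addr=0xa8 blk=10 s=0: MISS | VC []
  [1] addr=0xa0 blk=10 s=0: L1-HIT | VC []
  [2] addr=0x6e blk=6 s=0: MISS | VC [10]
  [3] addr=0x6e blk=6 s=0: L1-HIT | VC [10]
  [4] addr=0xa8 blk=10 s=0: VC-HIT | VC [6]
  [5] addr=0xaf blk=10 s=0: L1-HIT | VC [6]
  [6] addr=0x61 blk=6 s=0: VC-HIT | VC [10]
  [7] addr=0x69 blk=6 s=0: L1-HIT | VC [10]
  [8] addr=0xed blk=14 s=0: MISS | VC [10, 6]
  [9] addr=0xa7 blk=10 s=0: VC-HIT | VC [14, 6]
  [10] addr=0x63 blk=6 s=0: VC-HIT | VC [14, 10]
  [11] addr=0xe8 blk=14 s=0: VC-HIT | VC [6, 10]

MISSES = 3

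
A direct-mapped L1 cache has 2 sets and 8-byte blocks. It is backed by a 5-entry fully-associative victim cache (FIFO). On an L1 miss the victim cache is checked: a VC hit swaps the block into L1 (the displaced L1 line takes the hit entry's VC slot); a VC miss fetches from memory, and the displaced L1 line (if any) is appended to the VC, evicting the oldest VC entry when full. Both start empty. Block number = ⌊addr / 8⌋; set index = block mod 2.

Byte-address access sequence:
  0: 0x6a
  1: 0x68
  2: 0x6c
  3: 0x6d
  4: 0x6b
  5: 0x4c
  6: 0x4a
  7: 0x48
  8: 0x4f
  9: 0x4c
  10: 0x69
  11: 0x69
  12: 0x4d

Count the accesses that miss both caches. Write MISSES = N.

#0 0x6a→b13/s1 MISS; vc=[]
#1 0x68→b13/s1 L1-HIT; vc=[]
#2 0x6c→b13/s1 L1-HIT; vc=[]
#3 0x6d→b13/s1 L1-HIT; vc=[]
#4 0x6b→b13/s1 L1-HIT; vc=[]
#5 0x4c→b9/s1 MISS; vc=[13]
#6 0x4a→b9/s1 L1-HIT; vc=[13]
#7 0x48→b9/s1 L1-HIT; vc=[13]
#8 0x4f→b9/s1 L1-HIT; vc=[13]
#9 0x4c→b9/s1 L1-HIT; vc=[13]
#10 0x69→b13/s1 VC-HIT; vc=[9]
#11 0x69→b13/s1 L1-HIT; vc=[9]
#12 0x4d→b9/s1 VC-HIT; vc=[13]

MISSES = 2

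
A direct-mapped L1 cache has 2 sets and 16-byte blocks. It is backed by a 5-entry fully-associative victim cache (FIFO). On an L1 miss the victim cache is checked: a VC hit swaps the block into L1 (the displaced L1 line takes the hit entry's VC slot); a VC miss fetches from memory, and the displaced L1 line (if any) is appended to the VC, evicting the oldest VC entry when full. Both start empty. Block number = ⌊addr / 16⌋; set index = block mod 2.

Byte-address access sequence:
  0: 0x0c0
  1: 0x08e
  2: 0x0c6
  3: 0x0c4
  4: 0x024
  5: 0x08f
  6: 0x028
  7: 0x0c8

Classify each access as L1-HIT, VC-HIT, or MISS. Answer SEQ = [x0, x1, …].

SEQ = [MISS, MISS, VC-HIT, L1-HIT, MISS, VC-HIT, VC-HIT, VC-HIT]

#0 0xc0→b12/s0 MISS; vc=[]
#1 0x8e→b8/s0 MISS; vc=[12]
#2 0xc6→b12/s0 VC-HIT; vc=[8]
#3 0xc4→b12/s0 L1-HIT; vc=[8]
#4 0x24→b2/s0 MISS; vc=[8,12]
#5 0x8f→b8/s0 VC-HIT; vc=[2,12]
#6 0x28→b2/s0 VC-HIT; vc=[8,12]
#7 0xc8→b12/s0 VC-HIT; vc=[8,2]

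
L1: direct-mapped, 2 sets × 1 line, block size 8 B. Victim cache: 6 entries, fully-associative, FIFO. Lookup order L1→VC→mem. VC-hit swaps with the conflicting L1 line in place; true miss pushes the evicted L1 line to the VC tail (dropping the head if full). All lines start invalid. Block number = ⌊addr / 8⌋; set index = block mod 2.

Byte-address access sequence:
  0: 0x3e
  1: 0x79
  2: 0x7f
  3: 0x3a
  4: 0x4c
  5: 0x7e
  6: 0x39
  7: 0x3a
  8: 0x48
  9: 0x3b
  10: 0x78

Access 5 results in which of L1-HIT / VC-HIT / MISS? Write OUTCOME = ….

  [0] addr=0x3e blk=7 s=1: MISS | VC []
  [1] addr=0x79 blk=15 s=1: MISS | VC [7]
  [2] addr=0x7f blk=15 s=1: L1-HIT | VC [7]
  [3] addr=0x3a blk=7 s=1: VC-HIT | VC [15]
  [4] addr=0x4c blk=9 s=1: MISS | VC [15, 7]
  [5] addr=0x7e blk=15 s=1: VC-HIT | VC [9, 7]
  [6] addr=0x39 blk=7 s=1: VC-HIT | VC [9, 15]
  [7] addr=0x3a blk=7 s=1: L1-HIT | VC [9, 15]
  [8] addr=0x48 blk=9 s=1: VC-HIT | VC [7, 15]
  [9] addr=0x3b blk=7 s=1: VC-HIT | VC [9, 15]
  [10] addr=0x78 blk=15 s=1: VC-HIT | VC [9, 7]

OUTCOME = VC-HIT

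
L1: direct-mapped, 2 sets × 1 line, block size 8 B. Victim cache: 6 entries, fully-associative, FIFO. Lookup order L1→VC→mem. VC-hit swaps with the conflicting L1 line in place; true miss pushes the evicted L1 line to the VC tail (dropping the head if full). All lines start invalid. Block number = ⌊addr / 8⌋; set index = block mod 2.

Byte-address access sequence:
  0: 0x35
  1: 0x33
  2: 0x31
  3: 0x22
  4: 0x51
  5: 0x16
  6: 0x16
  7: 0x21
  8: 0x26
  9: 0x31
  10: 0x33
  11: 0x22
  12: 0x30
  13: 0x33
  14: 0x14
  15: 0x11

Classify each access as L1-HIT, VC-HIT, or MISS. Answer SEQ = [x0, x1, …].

SEQ = [MISS, L1-HIT, L1-HIT, MISS, MISS, MISS, L1-HIT, VC-HIT, L1-HIT, VC-HIT, L1-HIT, VC-HIT, VC-HIT, L1-HIT, VC-HIT, L1-HIT]

#0 0x35→b6/s0 MISS; vc=[]
#1 0x33→b6/s0 L1-HIT; vc=[]
#2 0x31→b6/s0 L1-HIT; vc=[]
#3 0x22→b4/s0 MISS; vc=[6]
#4 0x51→b10/s0 MISS; vc=[6,4]
#5 0x16→b2/s0 MISS; vc=[6,4,10]
#6 0x16→b2/s0 L1-HIT; vc=[6,4,10]
#7 0x21→b4/s0 VC-HIT; vc=[6,2,10]
#8 0x26→b4/s0 L1-HIT; vc=[6,2,10]
#9 0x31→b6/s0 VC-HIT; vc=[4,2,10]
#10 0x33→b6/s0 L1-HIT; vc=[4,2,10]
#11 0x22→b4/s0 VC-HIT; vc=[6,2,10]
#12 0x30→b6/s0 VC-HIT; vc=[4,2,10]
#13 0x33→b6/s0 L1-HIT; vc=[4,2,10]
#14 0x14→b2/s0 VC-HIT; vc=[4,6,10]
#15 0x11→b2/s0 L1-HIT; vc=[4,6,10]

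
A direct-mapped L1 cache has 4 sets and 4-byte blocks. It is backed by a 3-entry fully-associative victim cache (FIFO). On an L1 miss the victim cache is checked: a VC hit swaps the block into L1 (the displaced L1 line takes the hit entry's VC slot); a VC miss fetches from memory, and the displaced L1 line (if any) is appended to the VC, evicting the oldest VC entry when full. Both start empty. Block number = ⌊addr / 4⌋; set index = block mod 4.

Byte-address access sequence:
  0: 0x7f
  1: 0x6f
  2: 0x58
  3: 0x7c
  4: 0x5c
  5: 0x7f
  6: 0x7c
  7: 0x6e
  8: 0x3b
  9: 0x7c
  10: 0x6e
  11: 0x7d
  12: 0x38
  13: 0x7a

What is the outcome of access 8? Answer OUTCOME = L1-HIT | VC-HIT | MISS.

OUTCOME = MISS

  [0] addr=0x7f blk=31 s=3: MISS | VC []
  [1] addr=0x6f blk=27 s=3: MISS | VC [31]
  [2] addr=0x58 blk=22 s=2: MISS | VC [31]
  [3] addr=0x7c blk=31 s=3: VC-HIT | VC [27]
  [4] addr=0x5c blk=23 s=3: MISS | VC [27, 31]
  [5] addr=0x7f blk=31 s=3: VC-HIT | VC [27, 23]
  [6] addr=0x7c blk=31 s=3: L1-HIT | VC [27, 23]
  [7] addr=0x6e blk=27 s=3: VC-HIT | VC [31, 23]
  [8] addr=0x3b blk=14 s=2: MISS | VC [31, 23, 22]
  [9] addr=0x7c blk=31 s=3: VC-HIT | VC [27, 23, 22]
  [10] addr=0x6e blk=27 s=3: VC-HIT | VC [31, 23, 22]
  [11] addr=0x7d blk=31 s=3: VC-HIT | VC [27, 23, 22]
  [12] addr=0x38 blk=14 s=2: L1-HIT | VC [27, 23, 22]
  [13] addr=0x7a blk=30 s=2: MISS | VC [23, 22, 14]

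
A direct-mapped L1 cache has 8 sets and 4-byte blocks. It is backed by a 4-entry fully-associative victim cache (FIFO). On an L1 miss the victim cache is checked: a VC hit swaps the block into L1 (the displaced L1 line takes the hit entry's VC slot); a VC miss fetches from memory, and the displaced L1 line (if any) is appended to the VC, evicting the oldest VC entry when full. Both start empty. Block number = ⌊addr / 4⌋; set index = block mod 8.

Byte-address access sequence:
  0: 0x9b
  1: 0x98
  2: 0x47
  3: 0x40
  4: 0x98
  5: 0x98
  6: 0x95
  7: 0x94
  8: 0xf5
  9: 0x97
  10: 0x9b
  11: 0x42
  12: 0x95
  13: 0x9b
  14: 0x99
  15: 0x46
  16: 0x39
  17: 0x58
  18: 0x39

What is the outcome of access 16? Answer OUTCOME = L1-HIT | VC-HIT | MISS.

  [0] addr=0x9b blk=38 s=6: MISS | VC []
  [1] addr=0x98 blk=38 s=6: L1-HIT | VC []
  [2] addr=0x47 blk=17 s=1: MISS | VC []
  [3] addr=0x40 blk=16 s=0: MISS | VC []
  [4] addr=0x98 blk=38 s=6: L1-HIT | VC []
  [5] addr=0x98 blk=38 s=6: L1-HIT | VC []
  [6] addr=0x95 blk=37 s=5: MISS | VC []
  [7] addr=0x94 blk=37 s=5: L1-HIT | VC []
  [8] addr=0xf5 blk=61 s=5: MISS | VC [37]
  [9] addr=0x97 blk=37 s=5: VC-HIT | VC [61]
  [10] addr=0x9b blk=38 s=6: L1-HIT | VC [61]
  [11] addr=0x42 blk=16 s=0: L1-HIT | VC [61]
  [12] addr=0x95 blk=37 s=5: L1-HIT | VC [61]
  [13] addr=0x9b blk=38 s=6: L1-HIT | VC [61]
  [14] addr=0x99 blk=38 s=6: L1-HIT | VC [61]
  [15] addr=0x46 blk=17 s=1: L1-HIT | VC [61]
  [16] addr=0x39 blk=14 s=6: MISS | VC [61, 38]
  [17] addr=0x58 blk=22 s=6: MISS | VC [61, 38, 14]
  [18] addr=0x39 blk=14 s=6: VC-HIT | VC [61, 38, 22]

OUTCOME = MISS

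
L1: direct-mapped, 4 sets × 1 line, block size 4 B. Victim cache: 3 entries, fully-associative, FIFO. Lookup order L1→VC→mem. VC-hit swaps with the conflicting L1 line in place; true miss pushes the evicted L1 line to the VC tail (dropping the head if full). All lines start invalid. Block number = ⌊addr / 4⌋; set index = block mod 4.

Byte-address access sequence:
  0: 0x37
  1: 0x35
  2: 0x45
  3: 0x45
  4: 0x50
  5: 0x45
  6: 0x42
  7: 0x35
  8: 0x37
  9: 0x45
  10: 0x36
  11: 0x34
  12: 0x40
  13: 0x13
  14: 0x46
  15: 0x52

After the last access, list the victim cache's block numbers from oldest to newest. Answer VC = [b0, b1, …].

  [0] addr=0x37 blk=13 s=1: MISS | VC []
  [1] addr=0x35 blk=13 s=1: L1-HIT | VC []
  [2] addr=0x45 blk=17 s=1: MISS | VC [13]
  [3] addr=0x45 blk=17 s=1: L1-HIT | VC [13]
  [4] addr=0x50 blk=20 s=0: MISS | VC [13]
  [5] addr=0x45 blk=17 s=1: L1-HIT | VC [13]
  [6] addr=0x42 blk=16 s=0: MISS | VC [13, 20]
  [7] addr=0x35 blk=13 s=1: VC-HIT | VC [17, 20]
  [8] addr=0x37 blk=13 s=1: L1-HIT | VC [17, 20]
  [9] addr=0x45 blk=17 s=1: VC-HIT | VC [13, 20]
  [10] addr=0x36 blk=13 s=1: VC-HIT | VC [17, 20]
  [11] addr=0x34 blk=13 s=1: L1-HIT | VC [17, 20]
  [12] addr=0x40 blk=16 s=0: L1-HIT | VC [17, 20]
  [13] addr=0x13 blk=4 s=0: MISS | VC [17, 20, 16]
  [14] addr=0x46 blk=17 s=1: VC-HIT | VC [13, 20, 16]
  [15] addr=0x52 blk=20 s=0: VC-HIT | VC [13, 4, 16]

VC = [13, 4, 16]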